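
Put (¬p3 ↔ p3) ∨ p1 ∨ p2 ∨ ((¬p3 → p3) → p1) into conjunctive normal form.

¬p3 ∨ p1 ∨ p2

(¬p3 ↔ p3) ∨ p1 ∨ p2 ∨ ((¬p3 → p3) → p1)
⇔ ((¬p3 → p3) ∧ (p3 → ¬p3)) ∨ p1 ∨ p2 ∨ ((¬p3 → p3) → p1)   — eliminate ↔
⇔ ((¬¬p3 ∨ p3) ∧ (p3 → ¬p3)) ∨ p1 ∨ p2 ∨ ((¬p3 → p3) → p1)   — eliminate →
⇔ ((¬¬p3 ∨ p3) ∧ (¬p3 ∨ ¬p3)) ∨ p1 ∨ p2 ∨ ((¬p3 → p3) → p1)   — eliminate →
⇔ ((¬¬p3 ∨ p3) ∧ (¬p3 ∨ ¬p3)) ∨ p1 ∨ p2 ∨ ¬(¬p3 → p3) ∨ p1   — eliminate →
⇔ ((¬¬p3 ∨ p3) ∧ (¬p3 ∨ ¬p3)) ∨ p1 ∨ p2 ∨ ¬(¬¬p3 ∨ p3) ∨ p1   — eliminate →
⇔ ((p3 ∨ p3) ∧ (¬p3 ∨ ¬p3)) ∨ p1 ∨ p2 ∨ ¬(¬¬p3 ∨ p3) ∨ p1   — double negation
⇔ ((p3 ∨ p3) ∧ (¬p3 ∨ ¬p3)) ∨ p1 ∨ p2 ∨ (¬¬¬p3 ∧ ¬p3) ∨ p1   — De Morgan
⇔ ((p3 ∨ p3) ∧ (¬p3 ∨ ¬p3)) ∨ p1 ∨ p2 ∨ (¬p3 ∧ ¬p3) ∨ p1   — double negation
⇔ (p3 ∨ p3 ∨ p1 ∨ p2 ∨ ¬p3 ∨ p1) ∧ (p3 ∨ p3 ∨ p1 ∨ p2 ∨ ¬p3 ∨ p1) ∧ (¬p3 ∨ ¬p3 ∨ p1 ∨ p2 ∨ ¬p3 ∨ p1) ∧ (¬p3 ∨ ¬p3 ∨ p1 ∨ p2 ∨ ¬p3 ∨ p1)   — distribute ∨ over ∧
⇔ ¬p3 ∨ p1 ∨ p2   — simplify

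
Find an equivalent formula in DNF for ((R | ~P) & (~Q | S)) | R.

((R | ~P) & (~Q | S)) | R
≡ (R & ~Q) | (R & S) | (~P & ~Q) | (~P & S) | R
≡ (~P & ~Q) | (~P & S) | R

(~P & ~Q) | (~P & S) | R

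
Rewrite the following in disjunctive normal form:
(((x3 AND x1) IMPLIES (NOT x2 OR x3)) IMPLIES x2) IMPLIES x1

NOT x2 OR x1

(((x3 AND x1) IMPLIES (NOT x2 OR x3)) IMPLIES x2) IMPLIES x1
≡ NOT (((x3 AND x1) IMPLIES (NOT x2 OR x3)) IMPLIES x2) OR x1   — eliminate IMPLIES
≡ NOT (NOT ((x3 AND x1) IMPLIES (NOT x2 OR x3)) OR x2) OR x1   — eliminate IMPLIES
≡ NOT (NOT (NOT (x3 AND x1) OR NOT x2 OR x3) OR x2) OR x1   — eliminate IMPLIES
≡ (NOT NOT (NOT (x3 AND x1) OR NOT x2 OR x3) AND NOT x2) OR x1   — De Morgan
≡ ((NOT (x3 AND x1) OR NOT x2 OR x3) AND NOT x2) OR x1   — double negation
≡ ((NOT x3 OR NOT x1 OR NOT x2 OR x3) AND NOT x2) OR x1   — De Morgan
≡ (NOT x3 AND NOT x2) OR (NOT x1 AND NOT x2) OR (NOT x2 AND NOT x2) OR (x3 AND NOT x2) OR x1   — distribute AND over OR
≡ NOT x2 OR x1   — simplify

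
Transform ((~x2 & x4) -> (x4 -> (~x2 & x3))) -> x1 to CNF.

(~x2 | x1) & (x4 | x1) & (x2 | ~x3 | x1)

((~x2 & x4) -> (x4 -> (~x2 & x3))) -> x1
⇔ ~((~x2 & x4) -> (x4 -> (~x2 & x3))) | x1   [eliminate ->]
⇔ ~(~(~x2 & x4) | (x4 -> (~x2 & x3))) | x1   [eliminate ->]
⇔ ~(~(~x2 & x4) | ~x4 | (~x2 & x3)) | x1   [eliminate ->]
⇔ (~~(~x2 & x4) & ~~x4 & ~(~x2 & x3)) | x1   [De Morgan]
⇔ (~x2 & x4 & ~~x4 & ~(~x2 & x3)) | x1   [double negation]
⇔ (~x2 & x4 & x4 & ~(~x2 & x3)) | x1   [double negation]
⇔ (~x2 & x4 & x4 & (~~x2 | ~x3)) | x1   [De Morgan]
⇔ (~x2 & x4 & x4 & (x2 | ~x3)) | x1   [double negation]
⇔ (~x2 | x1) & (x4 | x1) & (x4 | x1) & (x2 | ~x3 | x1)   [distribute | over &]
⇔ (~x2 | x1) & (x4 | x1) & (x2 | ~x3 | x1)   [simplify]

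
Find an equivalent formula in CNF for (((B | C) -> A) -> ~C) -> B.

(~C | A | B) & (C | B)

(((B | C) -> A) -> ~C) -> B
⇔ ~(((B | C) -> A) -> ~C) | B   [eliminate ->]
⇔ ~(~((B | C) -> A) | ~C) | B   [eliminate ->]
⇔ ~(~(~(B | C) | A) | ~C) | B   [eliminate ->]
⇔ (~~(~(B | C) | A) & ~~C) | B   [De Morgan]
⇔ ((~(B | C) | A) & ~~C) | B   [double negation]
⇔ (((~B & ~C) | A) & ~~C) | B   [De Morgan]
⇔ (((~B & ~C) | A) & C) | B   [double negation]
⇔ (~B | A | B) & (~C | A | B) & (C | B)   [distribute | over &]
⇔ (~C | A | B) & (C | B)   [simplify]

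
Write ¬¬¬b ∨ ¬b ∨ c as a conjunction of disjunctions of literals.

¬b ∨ c

¬¬¬b ∨ ¬b ∨ c
≡ ¬b ∨ ¬b ∨ c   [double negation]
≡ ¬b ∨ c   [simplify]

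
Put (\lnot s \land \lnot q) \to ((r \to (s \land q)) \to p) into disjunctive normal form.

s \lor q \lor (r \land \lnot s) \lor (r \land \lnot q) \lor p

(\lnot s \land \lnot q) \to ((r \to (s \land q)) \to p)
≡ \lnot (\lnot s \land \lnot q) \lor ((r \to (s \land q)) \to p)
≡ \lnot (\lnot s \land \lnot q) \lor \lnot (r \to (s \land q)) \lor p
≡ \lnot (\lnot s \land \lnot q) \lor \lnot (\lnot r \lor (s \land q)) \lor p
≡ \lnot \lnot s \lor \lnot \lnot q \lor \lnot (\lnot r \lor (s \land q)) \lor p
≡ s \lor \lnot \lnot q \lor \lnot (\lnot r \lor (s \land q)) \lor p
≡ s \lor q \lor \lnot (\lnot r \lor (s \land q)) \lor p
≡ s \lor q \lor (\lnot \lnot r \land \lnot (s \land q)) \lor p
≡ s \lor q \lor (r \land \lnot (s \land q)) \lor p
≡ s \lor q \lor (r \land (\lnot s \lor \lnot q)) \lor p
≡ s \lor q \lor (r \land \lnot s) \lor (r \land \lnot q) \lor p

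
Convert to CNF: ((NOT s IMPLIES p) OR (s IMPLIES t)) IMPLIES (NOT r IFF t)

(NOT s OR r OR t) AND (NOT p OR r OR t) AND (s OR r OR t) AND (NOT t OR NOT r)

((NOT s IMPLIES p) OR (s IMPLIES t)) IMPLIES (NOT r IFF t)
≡ NOT ((NOT s IMPLIES p) OR (s IMPLIES t)) OR (NOT r IFF t)   [eliminate IMPLIES]
≡ NOT (NOT NOT s OR p OR (s IMPLIES t)) OR (NOT r IFF t)   [eliminate IMPLIES]
≡ NOT (NOT NOT s OR p OR NOT s OR t) OR (NOT r IFF t)   [eliminate IMPLIES]
≡ NOT (NOT NOT s OR p OR NOT s OR t) OR ((NOT r IMPLIES t) AND (t IMPLIES NOT r))   [eliminate IFF]
≡ NOT (NOT NOT s OR p OR NOT s OR t) OR ((NOT NOT r OR t) AND (t IMPLIES NOT r))   [eliminate IMPLIES]
≡ NOT (NOT NOT s OR p OR NOT s OR t) OR ((NOT NOT r OR t) AND (NOT t OR NOT r))   [eliminate IMPLIES]
≡ (NOT NOT NOT s AND NOT p AND NOT NOT s AND NOT t) OR ((NOT NOT r OR t) AND (NOT t OR NOT r))   [De Morgan]
≡ (NOT s AND NOT p AND NOT NOT s AND NOT t) OR ((NOT NOT r OR t) AND (NOT t OR NOT r))   [double negation]
≡ (NOT s AND NOT p AND s AND NOT t) OR ((NOT NOT r OR t) AND (NOT t OR NOT r))   [double negation]
≡ (NOT s AND NOT p AND s AND NOT t) OR ((r OR t) AND (NOT t OR NOT r))   [double negation]
≡ (NOT s OR r OR t) AND (NOT s OR NOT t OR NOT r) AND (NOT p OR r OR t) AND (NOT p OR NOT t OR NOT r) AND (s OR r OR t) AND (s OR NOT t OR NOT r) AND (NOT t OR r OR t) AND (NOT t OR NOT t OR NOT r)   [distribute OR over AND]
≡ (NOT s OR r OR t) AND (NOT p OR r OR t) AND (s OR r OR t) AND (NOT t OR NOT r)   [simplify]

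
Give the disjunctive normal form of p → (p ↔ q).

¬p ∨ (q ∧ p)

p → (p ↔ q)
⇔ ¬p ∨ (p ↔ q)   [eliminate →]
⇔ ¬p ∨ ((p → q) ∧ (q → p))   [eliminate ↔]
⇔ ¬p ∨ ((¬p ∨ q) ∧ (q → p))   [eliminate →]
⇔ ¬p ∨ ((¬p ∨ q) ∧ (¬q ∨ p))   [eliminate →]
⇔ ¬p ∨ (¬p ∧ ¬q) ∨ (¬p ∧ p) ∨ (q ∧ ¬q) ∨ (q ∧ p)   [distribute ∧ over ∨]
⇔ ¬p ∨ (q ∧ p)   [simplify]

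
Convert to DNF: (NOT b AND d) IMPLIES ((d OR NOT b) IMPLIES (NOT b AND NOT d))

(NOT b AND d) IMPLIES ((d OR NOT b) IMPLIES (NOT b AND NOT d))
≡ NOT (NOT b AND d) OR ((d OR NOT b) IMPLIES (NOT b AND NOT d))   — eliminate IMPLIES
≡ NOT (NOT b AND d) OR NOT (d OR NOT b) OR (NOT b AND NOT d)   — eliminate IMPLIES
≡ NOT NOT b OR NOT d OR NOT (d OR NOT b) OR (NOT b AND NOT d)   — De Morgan
≡ b OR NOT d OR NOT (d OR NOT b) OR (NOT b AND NOT d)   — double negation
≡ b OR NOT d OR (NOT d AND NOT NOT b) OR (NOT b AND NOT d)   — De Morgan
≡ b OR NOT d OR (NOT d AND b) OR (NOT b AND NOT d)   — double negation
≡ b OR NOT d   — simplify

b OR NOT d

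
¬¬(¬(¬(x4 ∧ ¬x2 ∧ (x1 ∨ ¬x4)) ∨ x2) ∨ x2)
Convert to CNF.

¬¬(¬(¬(x4 ∧ ¬x2 ∧ (x1 ∨ ¬x4)) ∨ x2) ∨ x2)
= ¬(¬(x4 ∧ ¬x2 ∧ (x1 ∨ ¬x4)) ∨ x2) ∨ x2   — double negation
= (¬¬(x4 ∧ ¬x2 ∧ (x1 ∨ ¬x4)) ∧ ¬x2) ∨ x2   — De Morgan
= (x4 ∧ ¬x2 ∧ (x1 ∨ ¬x4) ∧ ¬x2) ∨ x2   — double negation
= (x4 ∨ x2) ∧ (¬x2 ∨ x2) ∧ (x1 ∨ ¬x4 ∨ x2) ∧ (¬x2 ∨ x2)   — distribute ∨ over ∧
= (x4 ∨ x2) ∧ (x1 ∨ ¬x4 ∨ x2)   — simplify

(x4 ∨ x2) ∧ (x1 ∨ ¬x4 ∨ x2)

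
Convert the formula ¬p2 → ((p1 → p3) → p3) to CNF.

p2 ∨ p1 ∨ p3

¬p2 → ((p1 → p3) → p3)
≡ ¬¬p2 ∨ ((p1 → p3) → p3)   — eliminate →
≡ ¬¬p2 ∨ ¬(p1 → p3) ∨ p3   — eliminate →
≡ ¬¬p2 ∨ ¬(¬p1 ∨ p3) ∨ p3   — eliminate →
≡ p2 ∨ ¬(¬p1 ∨ p3) ∨ p3   — double negation
≡ p2 ∨ (¬¬p1 ∧ ¬p3) ∨ p3   — De Morgan
≡ p2 ∨ (p1 ∧ ¬p3) ∨ p3   — double negation
≡ (p2 ∨ p1 ∨ p3) ∧ (p2 ∨ ¬p3 ∨ p3)   — distribute ∨ over ∧
≡ p2 ∨ p1 ∨ p3   — simplify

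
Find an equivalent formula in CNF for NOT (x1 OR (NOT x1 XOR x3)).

NOT x1 AND (x1 OR x3)

NOT (x1 OR (NOT x1 XOR x3))
≡ NOT (x1 OR ((NOT x1 OR x3) AND NOT (NOT x1 AND x3)))   [expand XOR]
≡ NOT x1 AND NOT ((NOT x1 OR x3) AND NOT (NOT x1 AND x3))   [De Morgan]
≡ NOT x1 AND (NOT (NOT x1 OR x3) OR NOT NOT (NOT x1 AND x3))   [De Morgan]
≡ NOT x1 AND ((NOT NOT x1 AND NOT x3) OR NOT NOT (NOT x1 AND x3))   [De Morgan]
≡ NOT x1 AND ((x1 AND NOT x3) OR NOT NOT (NOT x1 AND x3))   [double negation]
≡ NOT x1 AND ((x1 AND NOT x3) OR (NOT x1 AND x3))   [double negation]
≡ NOT x1 AND (x1 OR NOT x1) AND (x1 OR x3) AND (NOT x3 OR NOT x1) AND (NOT x3 OR x3)   [distribute OR over AND]
≡ NOT x1 AND (x1 OR x3)   [simplify]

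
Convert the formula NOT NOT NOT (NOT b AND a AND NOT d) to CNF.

NOT NOT NOT (NOT b AND a AND NOT d)
≡ NOT (NOT b AND a AND NOT d)   [double negation]
≡ NOT NOT b OR NOT a OR NOT NOT d   [De Morgan]
≡ b OR NOT a OR NOT NOT d   [double negation]
≡ b OR NOT a OR d   [double negation]

b OR NOT a OR d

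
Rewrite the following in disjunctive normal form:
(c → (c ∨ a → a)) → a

c ∧ ¬a ∨ a

(c → (c ∨ a → a)) → a
≡ ¬(c → (c ∨ a → a)) ∨ a   — eliminate →
≡ ¬(¬c ∨ (c ∨ a → a)) ∨ a   — eliminate →
≡ ¬(¬c ∨ ¬(c ∨ a) ∨ a) ∨ a   — eliminate →
≡ ¬¬c ∧ ¬¬(c ∨ a) ∧ ¬a ∨ a   — De Morgan
≡ c ∧ ¬¬(c ∨ a) ∧ ¬a ∨ a   — double negation
≡ c ∧ (c ∨ a) ∧ ¬a ∨ a   — double negation
≡ c ∧ c ∧ ¬a ∨ c ∧ a ∧ ¬a ∨ a   — distribute ∧ over ∨
≡ c ∧ ¬a ∨ a   — simplify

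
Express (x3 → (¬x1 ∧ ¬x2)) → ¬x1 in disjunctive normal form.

(x3 → (¬x1 ∧ ¬x2)) → ¬x1
⇔ ¬(x3 → (¬x1 ∧ ¬x2)) ∨ ¬x1   (eliminate →)
⇔ ¬(¬x3 ∨ (¬x1 ∧ ¬x2)) ∨ ¬x1   (eliminate →)
⇔ (¬¬x3 ∧ ¬(¬x1 ∧ ¬x2)) ∨ ¬x1   (De Morgan)
⇔ (x3 ∧ ¬(¬x1 ∧ ¬x2)) ∨ ¬x1   (double negation)
⇔ (x3 ∧ (¬¬x1 ∨ ¬¬x2)) ∨ ¬x1   (De Morgan)
⇔ (x3 ∧ (x1 ∨ ¬¬x2)) ∨ ¬x1   (double negation)
⇔ (x3 ∧ (x1 ∨ x2)) ∨ ¬x1   (double negation)
⇔ (x3 ∧ x1) ∨ (x3 ∧ x2) ∨ ¬x1   (distribute ∧ over ∨)

(x3 ∧ x1) ∨ (x3 ∧ x2) ∨ ¬x1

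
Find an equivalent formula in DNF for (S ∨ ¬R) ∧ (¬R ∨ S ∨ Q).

(S ∨ ¬R) ∧ (¬R ∨ S ∨ Q)
≡ (S ∧ ¬R) ∨ (S ∧ S) ∨ (S ∧ Q) ∨ (¬R ∧ ¬R) ∨ (¬R ∧ S) ∨ (¬R ∧ Q)   (distribute ∧ over ∨)
≡ S ∨ ¬R   (simplify)

S ∨ ¬R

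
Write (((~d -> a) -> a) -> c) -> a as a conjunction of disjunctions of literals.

(((~d -> a) -> a) -> c) -> a
≡ ~(((~d -> a) -> a) -> c) | a
≡ ~(~((~d -> a) -> a) | c) | a
≡ ~(~(~(~d -> a) | a) | c) | a
≡ ~(~(~(~~d | a) | a) | c) | a
≡ (~~(~(~~d | a) | a) & ~c) | a
≡ ((~(~~d | a) | a) & ~c) | a
≡ (((~~~d & ~a) | a) & ~c) | a
≡ (((~d & ~a) | a) & ~c) | a
≡ (~d | a | a) & (~a | a | a) & (~c | a)
≡ (~d | a) & (~c | a)

(~d | a) & (~c | a)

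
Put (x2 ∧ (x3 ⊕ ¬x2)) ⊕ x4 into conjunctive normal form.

(x2 ∧ (x3 ⊕ ¬x2)) ⊕ x4
= ((x2 ∧ (x3 ⊕ ¬x2)) ∨ x4) ∧ ¬(x2 ∧ (x3 ⊕ ¬x2) ∧ x4)   [expand ⊕]
= ((x2 ∧ (x3 ∨ ¬x2) ∧ ¬(x3 ∧ ¬x2)) ∨ x4) ∧ ¬(x2 ∧ (x3 ⊕ ¬x2) ∧ x4)   [expand ⊕]
= ((x2 ∧ (x3 ∨ ¬x2) ∧ ¬(x3 ∧ ¬x2)) ∨ x4) ∧ ¬(x2 ∧ (x3 ∨ ¬x2) ∧ ¬(x3 ∧ ¬x2) ∧ x4)   [expand ⊕]
= ((x2 ∧ (x3 ∨ ¬x2) ∧ (¬x3 ∨ ¬¬x2)) ∨ x4) ∧ ¬(x2 ∧ (x3 ∨ ¬x2) ∧ ¬(x3 ∧ ¬x2) ∧ x4)   [De Morgan]
= ((x2 ∧ (x3 ∨ ¬x2) ∧ (¬x3 ∨ x2)) ∨ x4) ∧ ¬(x2 ∧ (x3 ∨ ¬x2) ∧ ¬(x3 ∧ ¬x2) ∧ x4)   [double negation]
= ((x2 ∧ (x3 ∨ ¬x2) ∧ (¬x3 ∨ x2)) ∨ x4) ∧ (¬x2 ∨ ¬(x3 ∨ ¬x2) ∨ ¬¬(x3 ∧ ¬x2) ∨ ¬x4)   [De Morgan]
= ((x2 ∧ (x3 ∨ ¬x2) ∧ (¬x3 ∨ x2)) ∨ x4) ∧ (¬x2 ∨ (¬x3 ∧ ¬¬x2) ∨ ¬¬(x3 ∧ ¬x2) ∨ ¬x4)   [De Morgan]
= ((x2 ∧ (x3 ∨ ¬x2) ∧ (¬x3 ∨ x2)) ∨ x4) ∧ (¬x2 ∨ (¬x3 ∧ x2) ∨ ¬¬(x3 ∧ ¬x2) ∨ ¬x4)   [double negation]
= ((x2 ∧ (x3 ∨ ¬x2) ∧ (¬x3 ∨ x2)) ∨ x4) ∧ (¬x2 ∨ (¬x3 ∧ x2) ∨ (x3 ∧ ¬x2) ∨ ¬x4)   [double negation]
= (x2 ∨ x4) ∧ (x3 ∨ ¬x2 ∨ x4) ∧ (¬x3 ∨ x2 ∨ x4) ∧ (¬x2 ∨ ¬x3 ∨ x3 ∨ ¬x4) ∧ (¬x2 ∨ ¬x3 ∨ ¬x2 ∨ ¬x4) ∧ (¬x2 ∨ x2 ∨ x3 ∨ ¬x4) ∧ (¬x2 ∨ x2 ∨ ¬x2 ∨ ¬x4)   [distribute ∨ over ∧]
= (x2 ∨ x4) ∧ (x3 ∨ ¬x2 ∨ x4) ∧ (¬x2 ∨ ¬x3 ∨ ¬x4)   [simplify]

(x2 ∨ x4) ∧ (x3 ∨ ¬x2 ∨ x4) ∧ (¬x2 ∨ ¬x3 ∨ ¬x4)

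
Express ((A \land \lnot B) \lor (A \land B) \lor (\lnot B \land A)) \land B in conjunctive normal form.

((A \land \lnot B) \lor (A \land B) \lor (\lnot B \land A)) \land B
≡ (A \lor A \lor \lnot B) \land (A \lor A \lor A) \land (A \lor B \lor \lnot B) \land (A \lor B \lor A) \land (\lnot B \lor A \lor \lnot B) \land (\lnot B \lor A \lor A) \land (\lnot B \lor B \lor \lnot B) \land (\lnot B \lor B \lor A) \land B   [distribute \lor over \land]
≡ A \land B   [simplify]

A \land B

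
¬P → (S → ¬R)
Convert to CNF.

P ∨ ¬S ∨ ¬R

¬P → (S → ¬R)
≡ ¬¬P ∨ (S → ¬R)   [eliminate →]
≡ ¬¬P ∨ ¬S ∨ ¬R   [eliminate →]
≡ P ∨ ¬S ∨ ¬R   [double negation]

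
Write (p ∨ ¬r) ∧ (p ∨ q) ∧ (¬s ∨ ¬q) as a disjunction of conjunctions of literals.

(p ∧ ¬s) ∨ (p ∧ ¬q) ∨ (¬r ∧ q ∧ ¬s)

(p ∨ ¬r) ∧ (p ∨ q) ∧ (¬s ∨ ¬q)
⇔ (p ∧ p ∧ ¬s) ∨ (p ∧ p ∧ ¬q) ∨ (p ∧ q ∧ ¬s) ∨ (p ∧ q ∧ ¬q) ∨ (¬r ∧ p ∧ ¬s) ∨ (¬r ∧ p ∧ ¬q) ∨ (¬r ∧ q ∧ ¬s) ∨ (¬r ∧ q ∧ ¬q)   (distribute ∧ over ∨)
⇔ (p ∧ ¬s) ∨ (p ∧ ¬q) ∨ (¬r ∧ q ∧ ¬s)   (simplify)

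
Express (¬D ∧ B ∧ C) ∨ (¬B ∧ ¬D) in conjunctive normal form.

¬D ∧ (C ∨ ¬B)

(¬D ∧ B ∧ C) ∨ (¬B ∧ ¬D)
≡ (¬D ∨ ¬B) ∧ (¬D ∨ ¬D) ∧ (B ∨ ¬B) ∧ (B ∨ ¬D) ∧ (C ∨ ¬B) ∧ (C ∨ ¬D)
≡ ¬D ∧ (C ∨ ¬B)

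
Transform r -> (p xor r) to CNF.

r -> (p xor r)
≡ ~r | (p xor r)   [eliminate ->]
≡ ~r | ((p | r) & ~(p & r))   [expand xor]
≡ ~r | ((p | r) & (~p | ~r))   [De Morgan]
≡ (~r | p | r) & (~r | ~p | ~r)   [distribute | over &]
≡ ~r | ~p   [simplify]

~r | ~p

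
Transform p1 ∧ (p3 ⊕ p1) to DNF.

p1 ∧ ¬p3

p1 ∧ (p3 ⊕ p1)
⇔ p1 ∧ ((p3 ∧ ¬p1) ∨ (¬p3 ∧ p1))   [expand ⊕]
⇔ (p1 ∧ p3 ∧ ¬p1) ∨ (p1 ∧ ¬p3 ∧ p1)   [distribute ∧ over ∨]
⇔ p1 ∧ ¬p3   [simplify]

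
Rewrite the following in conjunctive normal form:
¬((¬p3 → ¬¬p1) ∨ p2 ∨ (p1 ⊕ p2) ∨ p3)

¬p3 ∧ ¬p1 ∧ ¬p2

¬((¬p3 → ¬¬p1) ∨ p2 ∨ (p1 ⊕ p2) ∨ p3)
≡ ¬(¬¬p3 ∨ ¬¬p1 ∨ p2 ∨ (p1 ⊕ p2) ∨ p3)   [eliminate →]
≡ ¬(¬¬p3 ∨ ¬¬p1 ∨ p2 ∨ ((p1 ∨ p2) ∧ ¬(p1 ∧ p2)) ∨ p3)   [expand ⊕]
≡ ¬¬¬p3 ∧ ¬¬¬p1 ∧ ¬p2 ∧ ¬((p1 ∨ p2) ∧ ¬(p1 ∧ p2)) ∧ ¬p3   [De Morgan]
≡ ¬p3 ∧ ¬¬¬p1 ∧ ¬p2 ∧ ¬((p1 ∨ p2) ∧ ¬(p1 ∧ p2)) ∧ ¬p3   [double negation]
≡ ¬p3 ∧ ¬p1 ∧ ¬p2 ∧ ¬((p1 ∨ p2) ∧ ¬(p1 ∧ p2)) ∧ ¬p3   [double negation]
≡ ¬p3 ∧ ¬p1 ∧ ¬p2 ∧ (¬(p1 ∨ p2) ∨ ¬¬(p1 ∧ p2)) ∧ ¬p3   [De Morgan]
≡ ¬p3 ∧ ¬p1 ∧ ¬p2 ∧ ((¬p1 ∧ ¬p2) ∨ ¬¬(p1 ∧ p2)) ∧ ¬p3   [De Morgan]
≡ ¬p3 ∧ ¬p1 ∧ ¬p2 ∧ ((¬p1 ∧ ¬p2) ∨ (p1 ∧ p2)) ∧ ¬p3   [double negation]
≡ ¬p3 ∧ ¬p1 ∧ ¬p2 ∧ (¬p1 ∨ p1) ∧ (¬p1 ∨ p2) ∧ (¬p2 ∨ p1) ∧ (¬p2 ∨ p2) ∧ ¬p3   [distribute ∨ over ∧]
≡ ¬p3 ∧ ¬p1 ∧ ¬p2   [simplify]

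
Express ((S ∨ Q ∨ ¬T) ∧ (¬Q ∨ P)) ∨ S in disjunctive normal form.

(Q ∧ P) ∨ (¬T ∧ ¬Q) ∨ (¬T ∧ P) ∨ S

((S ∨ Q ∨ ¬T) ∧ (¬Q ∨ P)) ∨ S
≡ (S ∧ ¬Q) ∨ (S ∧ P) ∨ (Q ∧ ¬Q) ∨ (Q ∧ P) ∨ (¬T ∧ ¬Q) ∨ (¬T ∧ P) ∨ S
≡ (Q ∧ P) ∨ (¬T ∧ ¬Q) ∨ (¬T ∧ P) ∨ S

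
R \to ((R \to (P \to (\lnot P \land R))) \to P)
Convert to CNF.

\lnot R \lor P

R \to ((R \to (P \to (\lnot P \land R))) \to P)
= \lnot R \lor ((R \to (P \to (\lnot P \land R))) \to P)   [eliminate \to]
= \lnot R \lor \lnot (R \to (P \to (\lnot P \land R))) \lor P   [eliminate \to]
= \lnot R \lor \lnot (\lnot R \lor (P \to (\lnot P \land R))) \lor P   [eliminate \to]
= \lnot R \lor \lnot (\lnot R \lor \lnot P \lor (\lnot P \land R)) \lor P   [eliminate \to]
= \lnot R \lor (\lnot \lnot R \land \lnot \lnot P \land \lnot (\lnot P \land R)) \lor P   [De Morgan]
= \lnot R \lor (R \land \lnot \lnot P \land \lnot (\lnot P \land R)) \lor P   [double negation]
= \lnot R \lor (R \land P \land \lnot (\lnot P \land R)) \lor P   [double negation]
= \lnot R \lor (R \land P \land (\lnot \lnot P \lor \lnot R)) \lor P   [De Morgan]
= \lnot R \lor (R \land P \land (P \lor \lnot R)) \lor P   [double negation]
= (\lnot R \lor R \lor P) \land (\lnot R \lor P \lor P) \land (\lnot R \lor P \lor \lnot R \lor P)   [distribute \lor over \land]
= \lnot R \lor P   [simplify]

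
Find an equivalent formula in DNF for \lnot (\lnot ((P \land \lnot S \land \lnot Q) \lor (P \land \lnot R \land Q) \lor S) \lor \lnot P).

(P \land \lnot S \land \lnot Q) \lor (P \land \lnot R \land Q) \lor (S \land P)

\lnot (\lnot ((P \land \lnot S \land \lnot Q) \lor (P \land \lnot R \land Q) \lor S) \lor \lnot P)
≡ \lnot \lnot ((P \land \lnot S \land \lnot Q) \lor (P \land \lnot R \land Q) \lor S) \land \lnot \lnot P   (De Morgan)
≡ ((P \land \lnot S \land \lnot Q) \lor (P \land \lnot R \land Q) \lor S) \land \lnot \lnot P   (double negation)
≡ ((P \land \lnot S \land \lnot Q) \lor (P \land \lnot R \land Q) \lor S) \land P   (double negation)
≡ (P \land \lnot S \land \lnot Q \land P) \lor (P \land \lnot R \land Q \land P) \lor (S \land P)   (distribute \land over \lor)
≡ (P \land \lnot S \land \lnot Q) \lor (P \land \lnot R \land Q) \lor (S \land P)   (simplify)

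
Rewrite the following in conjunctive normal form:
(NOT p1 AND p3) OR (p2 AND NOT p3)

(NOT p1 AND p3) OR (p2 AND NOT p3)
= (NOT p1 OR p2) AND (NOT p1 OR NOT p3) AND (p3 OR p2) AND (p3 OR NOT p3)   (distribute OR over AND)
= (NOT p1 OR p2) AND (NOT p1 OR NOT p3) AND (p3 OR p2)   (simplify)

(NOT p1 OR p2) AND (NOT p1 OR NOT p3) AND (p3 OR p2)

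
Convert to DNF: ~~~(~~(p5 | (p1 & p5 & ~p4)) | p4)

~~~(~~(p5 | (p1 & p5 & ~p4)) | p4)
≡ ~(~~(p5 | (p1 & p5 & ~p4)) | p4)   [double negation]
≡ ~~~(p5 | (p1 & p5 & ~p4)) & ~p4   [De Morgan]
≡ ~(p5 | (p1 & p5 & ~p4)) & ~p4   [double negation]
≡ ~p5 & ~(p1 & p5 & ~p4) & ~p4   [De Morgan]
≡ ~p5 & (~p1 | ~p5 | ~~p4) & ~p4   [De Morgan]
≡ ~p5 & (~p1 | ~p5 | p4) & ~p4   [double negation]
≡ (~p5 & ~p1 & ~p4) | (~p5 & ~p5 & ~p4) | (~p5 & p4 & ~p4)   [distribute & over |]
≡ ~p5 & ~p4   [simplify]

~p5 & ~p4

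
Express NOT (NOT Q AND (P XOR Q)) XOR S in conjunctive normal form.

NOT (NOT Q AND (P XOR Q)) XOR S
⇔ (NOT (NOT Q AND (P XOR Q)) OR S) AND NOT (NOT (NOT Q AND (P XOR Q)) AND S)   — expand XOR
⇔ (NOT (NOT Q AND (P OR Q) AND NOT (P AND Q)) OR S) AND NOT (NOT (NOT Q AND (P XOR Q)) AND S)   — expand XOR
⇔ (NOT (NOT Q AND (P OR Q) AND NOT (P AND Q)) OR S) AND NOT (NOT (NOT Q AND (P OR Q) AND NOT (P AND Q)) AND S)   — expand XOR
⇔ (NOT NOT Q OR NOT (P OR Q) OR NOT NOT (P AND Q) OR S) AND NOT (NOT (NOT Q AND (P OR Q) AND NOT (P AND Q)) AND S)   — De Morgan
⇔ (Q OR NOT (P OR Q) OR NOT NOT (P AND Q) OR S) AND NOT (NOT (NOT Q AND (P OR Q) AND NOT (P AND Q)) AND S)   — double negation
⇔ (Q OR (NOT P AND NOT Q) OR NOT NOT (P AND Q) OR S) AND NOT (NOT (NOT Q AND (P OR Q) AND NOT (P AND Q)) AND S)   — De Morgan
⇔ (Q OR (NOT P AND NOT Q) OR (P AND Q) OR S) AND NOT (NOT (NOT Q AND (P OR Q) AND NOT (P AND Q)) AND S)   — double negation
⇔ (Q OR (NOT P AND NOT Q) OR (P AND Q) OR S) AND (NOT NOT (NOT Q AND (P OR Q) AND NOT (P AND Q)) OR NOT S)   — De Morgan
⇔ (Q OR (NOT P AND NOT Q) OR (P AND Q) OR S) AND ((NOT Q AND (P OR Q) AND NOT (P AND Q)) OR NOT S)   — double negation
⇔ (Q OR (NOT P AND NOT Q) OR (P AND Q) OR S) AND ((NOT Q AND (P OR Q) AND (NOT P OR NOT Q)) OR NOT S)   — De Morgan
⇔ (Q OR NOT P OR P OR S) AND (Q OR NOT P OR Q OR S) AND (Q OR NOT Q OR P OR S) AND (Q OR NOT Q OR Q OR S) AND (NOT Q OR NOT S) AND (P OR Q OR NOT S) AND (NOT P OR NOT Q OR NOT S)   — distribute OR over AND
⇔ (Q OR NOT P OR S) AND (NOT Q OR NOT S) AND (P OR Q OR NOT S)   — simplify

(Q OR NOT P OR S) AND (NOT Q OR NOT S) AND (P OR Q OR NOT S)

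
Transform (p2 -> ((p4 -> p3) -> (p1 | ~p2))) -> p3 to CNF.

(p2 -> ((p4 -> p3) -> (p1 | ~p2))) -> p3
⇔ ~(p2 -> ((p4 -> p3) -> (p1 | ~p2))) | p3   — eliminate ->
⇔ ~(~p2 | ((p4 -> p3) -> (p1 | ~p2))) | p3   — eliminate ->
⇔ ~(~p2 | ~(p4 -> p3) | p1 | ~p2) | p3   — eliminate ->
⇔ ~(~p2 | ~(~p4 | p3) | p1 | ~p2) | p3   — eliminate ->
⇔ (~~p2 & ~~(~p4 | p3) & ~p1 & ~~p2) | p3   — De Morgan
⇔ (p2 & ~~(~p4 | p3) & ~p1 & ~~p2) | p3   — double negation
⇔ (p2 & (~p4 | p3) & ~p1 & ~~p2) | p3   — double negation
⇔ (p2 & (~p4 | p3) & ~p1 & p2) | p3   — double negation
⇔ (p2 | p3) & (~p4 | p3 | p3) & (~p1 | p3) & (p2 | p3)   — distribute | over &
⇔ (p2 | p3) & (~p4 | p3) & (~p1 | p3)   — simplify

(p2 | p3) & (~p4 | p3) & (~p1 | p3)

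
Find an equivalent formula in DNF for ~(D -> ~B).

~(D -> ~B)
⇔ ~(~D | ~B)   [eliminate ->]
⇔ ~~D & ~~B   [De Morgan]
⇔ D & ~~B   [double negation]
⇔ D & B   [double negation]

D & B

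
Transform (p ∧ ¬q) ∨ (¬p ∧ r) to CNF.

(p ∨ r) ∧ (¬q ∨ ¬p) ∧ (¬q ∨ r)

(p ∧ ¬q) ∨ (¬p ∧ r)
≡ (p ∨ ¬p) ∧ (p ∨ r) ∧ (¬q ∨ ¬p) ∧ (¬q ∨ r)   — distribute ∨ over ∧
≡ (p ∨ r) ∧ (¬q ∨ ¬p) ∧ (¬q ∨ r)   — simplify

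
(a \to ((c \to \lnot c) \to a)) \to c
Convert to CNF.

(a \to ((c \to \lnot c) \to a)) \to c
≡ \lnot (a \to ((c \to \lnot c) \to a)) \lor c   — eliminate \to
≡ \lnot (\lnot a \lor ((c \to \lnot c) \to a)) \lor c   — eliminate \to
≡ \lnot (\lnot a \lor \lnot (c \to \lnot c) \lor a) \lor c   — eliminate \to
≡ \lnot (\lnot a \lor \lnot (\lnot c \lor \lnot c) \lor a) \lor c   — eliminate \to
≡ \lnot \lnot a \land \lnot \lnot (\lnot c \lor \lnot c) \land \lnot a \lor c   — De Morgan
≡ a \land \lnot \lnot (\lnot c \lor \lnot c) \land \lnot a \lor c   — double negation
≡ a \land (\lnot c \lor \lnot c) \land \lnot a \lor c   — double negation
≡ (a \lor c) \land (\lnot c \lor \lnot c \lor c) \land (\lnot a \lor c)   — distribute \lor over \land
≡ (a \lor c) \land (\lnot a \lor c)   — simplify

(a \lor c) \land (\lnot a \lor c)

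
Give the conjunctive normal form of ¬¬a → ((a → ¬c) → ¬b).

¬a ∨ c ∨ ¬b

¬¬a → ((a → ¬c) → ¬b)
⇔ ¬¬¬a ∨ ((a → ¬c) → ¬b)   [eliminate →]
⇔ ¬¬¬a ∨ ¬(a → ¬c) ∨ ¬b   [eliminate →]
⇔ ¬¬¬a ∨ ¬(¬a ∨ ¬c) ∨ ¬b   [eliminate →]
⇔ ¬a ∨ ¬(¬a ∨ ¬c) ∨ ¬b   [double negation]
⇔ ¬a ∨ (¬¬a ∧ ¬¬c) ∨ ¬b   [De Morgan]
⇔ ¬a ∨ (a ∧ ¬¬c) ∨ ¬b   [double negation]
⇔ ¬a ∨ (a ∧ c) ∨ ¬b   [double negation]
⇔ (¬a ∨ a ∨ ¬b) ∧ (¬a ∨ c ∨ ¬b)   [distribute ∨ over ∧]
⇔ ¬a ∨ c ∨ ¬b   [simplify]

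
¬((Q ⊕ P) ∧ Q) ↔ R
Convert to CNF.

¬((Q ⊕ P) ∧ Q) ↔ R
≡ (¬((Q ⊕ P) ∧ Q) → R) ∧ (R → ¬((Q ⊕ P) ∧ Q))
≡ (¬¬((Q ⊕ P) ∧ Q) ∨ R) ∧ (R → ¬((Q ⊕ P) ∧ Q))
≡ (¬¬((Q ∨ P) ∧ ¬(Q ∧ P) ∧ Q) ∨ R) ∧ (R → ¬((Q ⊕ P) ∧ Q))
≡ (¬¬((Q ∨ P) ∧ ¬(Q ∧ P) ∧ Q) ∨ R) ∧ (¬R ∨ ¬((Q ⊕ P) ∧ Q))
≡ (¬¬((Q ∨ P) ∧ ¬(Q ∧ P) ∧ Q) ∨ R) ∧ (¬R ∨ ¬((Q ∨ P) ∧ ¬(Q ∧ P) ∧ Q))
≡ ((Q ∨ P) ∧ ¬(Q ∧ P) ∧ Q ∨ R) ∧ (¬R ∨ ¬((Q ∨ P) ∧ ¬(Q ∧ P) ∧ Q))
≡ ((Q ∨ P) ∧ (¬Q ∨ ¬P) ∧ Q ∨ R) ∧ (¬R ∨ ¬((Q ∨ P) ∧ ¬(Q ∧ P) ∧ Q))
≡ ((Q ∨ P) ∧ (¬Q ∨ ¬P) ∧ Q ∨ R) ∧ (¬R ∨ ¬(Q ∨ P) ∨ ¬¬(Q ∧ P) ∨ ¬Q)
≡ ((Q ∨ P) ∧ (¬Q ∨ ¬P) ∧ Q ∨ R) ∧ (¬R ∨ ¬Q ∧ ¬P ∨ ¬¬(Q ∧ P) ∨ ¬Q)
≡ ((Q ∨ P) ∧ (¬Q ∨ ¬P) ∧ Q ∨ R) ∧ (¬R ∨ ¬Q ∧ ¬P ∨ Q ∧ P ∨ ¬Q)
≡ (Q ∨ P ∨ R) ∧ (¬Q ∨ ¬P ∨ R) ∧ (Q ∨ R) ∧ (¬R ∨ ¬Q ∨ Q ∨ ¬Q) ∧ (¬R ∨ ¬Q ∨ P ∨ ¬Q) ∧ (¬R ∨ ¬P ∨ Q ∨ ¬Q) ∧ (¬R ∨ ¬P ∨ P ∨ ¬Q)
≡ (¬Q ∨ ¬P ∨ R) ∧ (Q ∨ R) ∧ (¬R ∨ ¬Q ∨ P)

(¬Q ∨ ¬P ∨ R) ∧ (Q ∨ R) ∧ (¬R ∨ ¬Q ∨ P)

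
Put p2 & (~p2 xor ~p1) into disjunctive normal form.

p2 & (~p2 xor ~p1)
≡ p2 & ((~p2 & ~~p1) | (~~p2 & ~p1))
≡ p2 & ((~p2 & p1) | (~~p2 & ~p1))
≡ p2 & ((~p2 & p1) | (p2 & ~p1))
≡ (p2 & ~p2 & p1) | (p2 & p2 & ~p1)
≡ p2 & ~p1

p2 & ~p1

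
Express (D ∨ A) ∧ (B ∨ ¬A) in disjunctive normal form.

(D ∨ A) ∧ (B ∨ ¬A)
≡ (D ∧ B) ∨ (D ∧ ¬A) ∨ (A ∧ B) ∨ (A ∧ ¬A)   — distribute ∧ over ∨
≡ (D ∧ B) ∨ (D ∧ ¬A) ∨ (A ∧ B)   — simplify

(D ∧ B) ∨ (D ∧ ¬A) ∨ (A ∧ B)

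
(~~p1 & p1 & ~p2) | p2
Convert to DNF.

(p1 & ~p2) | p2

(~~p1 & p1 & ~p2) | p2
= (p1 & p1 & ~p2) | p2   (double negation)
= (p1 & ~p2) | p2   (simplify)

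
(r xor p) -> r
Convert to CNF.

(r xor p) -> r
⇔ ~(r xor p) | r   [eliminate ->]
⇔ ~((r | p) & ~(r & p)) | r   [expand xor]
⇔ ~(r | p) | ~~(r & p) | r   [De Morgan]
⇔ (~r & ~p) | ~~(r & p) | r   [De Morgan]
⇔ (~r & ~p) | (r & p) | r   [double negation]
⇔ (~r | r | r) & (~r | p | r) & (~p | r | r) & (~p | p | r)   [distribute | over &]
⇔ ~p | r   [simplify]

~p | r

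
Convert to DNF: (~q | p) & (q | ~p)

(~q & ~p) | (p & q)

(~q | p) & (q | ~p)
⇔ (~q & q) | (~q & ~p) | (p & q) | (p & ~p)   (distribute & over |)
⇔ (~q & ~p) | (p & q)   (simplify)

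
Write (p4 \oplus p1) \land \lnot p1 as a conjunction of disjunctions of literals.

(p4 \oplus p1) \land \lnot p1
⇔ (p4 \lor p1) \land \lnot (p4 \land p1) \land \lnot p1   — expand \oplus
⇔ (p4 \lor p1) \land (\lnot p4 \lor \lnot p1) \land \lnot p1   — De Morgan
⇔ (p4 \lor p1) \land \lnot p1   — simplify

(p4 \lor p1) \land \lnot p1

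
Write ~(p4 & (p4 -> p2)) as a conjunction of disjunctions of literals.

~(p4 & (p4 -> p2))
≡ ~(p4 & (~p4 | p2))   [eliminate ->]
≡ ~p4 | ~(~p4 | p2)   [De Morgan]
≡ ~p4 | (~~p4 & ~p2)   [De Morgan]
≡ ~p4 | (p4 & ~p2)   [double negation]
≡ (~p4 | p4) & (~p4 | ~p2)   [distribute | over &]
≡ ~p4 | ~p2   [simplify]

~p4 | ~p2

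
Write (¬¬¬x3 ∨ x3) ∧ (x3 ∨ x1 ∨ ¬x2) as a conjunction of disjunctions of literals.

(¬¬¬x3 ∨ x3) ∧ (x3 ∨ x1 ∨ ¬x2)
≡ (¬x3 ∨ x3) ∧ (x3 ∨ x1 ∨ ¬x2)   [double negation]
≡ x3 ∨ x1 ∨ ¬x2   [simplify]

x3 ∨ x1 ∨ ¬x2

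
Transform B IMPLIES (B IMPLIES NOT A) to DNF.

NOT B OR NOT A

B IMPLIES (B IMPLIES NOT A)
≡ NOT B OR (B IMPLIES NOT A)
≡ NOT B OR NOT B OR NOT A
≡ NOT B OR NOT A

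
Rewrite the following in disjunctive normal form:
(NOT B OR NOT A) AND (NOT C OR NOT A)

(NOT B OR NOT A) AND (NOT C OR NOT A)
≡ (NOT B AND NOT C) OR (NOT B AND NOT A) OR (NOT A AND NOT C) OR (NOT A AND NOT A)   — distribute AND over OR
≡ (NOT B AND NOT C) OR NOT A   — simplify

(NOT B AND NOT C) OR NOT A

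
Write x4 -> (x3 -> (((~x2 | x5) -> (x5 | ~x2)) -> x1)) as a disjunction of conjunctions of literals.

~x4 | ~x3 | x1

x4 -> (x3 -> (((~x2 | x5) -> (x5 | ~x2)) -> x1))
≡ ~x4 | (x3 -> (((~x2 | x5) -> (x5 | ~x2)) -> x1))   (eliminate ->)
≡ ~x4 | ~x3 | (((~x2 | x5) -> (x5 | ~x2)) -> x1)   (eliminate ->)
≡ ~x4 | ~x3 | ~((~x2 | x5) -> (x5 | ~x2)) | x1   (eliminate ->)
≡ ~x4 | ~x3 | ~(~(~x2 | x5) | x5 | ~x2) | x1   (eliminate ->)
≡ ~x4 | ~x3 | (~~(~x2 | x5) & ~x5 & ~~x2) | x1   (De Morgan)
≡ ~x4 | ~x3 | ((~x2 | x5) & ~x5 & ~~x2) | x1   (double negation)
≡ ~x4 | ~x3 | ((~x2 | x5) & ~x5 & x2) | x1   (double negation)
≡ ~x4 | ~x3 | (~x2 & ~x5 & x2) | (x5 & ~x5 & x2) | x1   (distribute & over |)
≡ ~x4 | ~x3 | x1   (simplify)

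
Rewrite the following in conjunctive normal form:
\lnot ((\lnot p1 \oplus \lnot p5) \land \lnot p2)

(p1 \lor \lnot p5 \lor p2) \land (p5 \lor \lnot p1 \lor p2)

\lnot ((\lnot p1 \oplus \lnot p5) \land \lnot p2)
≡ \lnot ((\lnot p1 \lor \lnot p5) \land \lnot (\lnot p1 \land \lnot p5) \land \lnot p2)   (expand \oplus)
≡ \lnot (\lnot p1 \lor \lnot p5) \lor \lnot \lnot (\lnot p1 \land \lnot p5) \lor \lnot \lnot p2   (De Morgan)
≡ (\lnot \lnot p1 \land \lnot \lnot p5) \lor \lnot \lnot (\lnot p1 \land \lnot p5) \lor \lnot \lnot p2   (De Morgan)
≡ (p1 \land \lnot \lnot p5) \lor \lnot \lnot (\lnot p1 \land \lnot p5) \lor \lnot \lnot p2   (double negation)
≡ (p1 \land p5) \lor \lnot \lnot (\lnot p1 \land \lnot p5) \lor \lnot \lnot p2   (double negation)
≡ (p1 \land p5) \lor (\lnot p1 \land \lnot p5) \lor \lnot \lnot p2   (double negation)
≡ (p1 \land p5) \lor (\lnot p1 \land \lnot p5) \lor p2   (double negation)
≡ (p1 \lor \lnot p1 \lor p2) \land (p1 \lor \lnot p5 \lor p2) \land (p5 \lor \lnot p1 \lor p2) \land (p5 \lor \lnot p5 \lor p2)   (distribute \lor over \land)
≡ (p1 \lor \lnot p5 \lor p2) \land (p5 \lor \lnot p1 \lor p2)   (simplify)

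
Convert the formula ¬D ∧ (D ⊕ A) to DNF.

¬D ∧ (D ⊕ A)
≡ ¬D ∧ ((D ∧ ¬A) ∨ (¬D ∧ A))   [expand ⊕]
≡ (¬D ∧ D ∧ ¬A) ∨ (¬D ∧ ¬D ∧ A)   [distribute ∧ over ∨]
≡ ¬D ∧ A   [simplify]

¬D ∧ A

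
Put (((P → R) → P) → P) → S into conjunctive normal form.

(((P → R) → P) → P) → S
≡ ¬(((P → R) → P) → P) ∨ S
≡ ¬(¬((P → R) → P) ∨ P) ∨ S
≡ ¬(¬(¬(P → R) ∨ P) ∨ P) ∨ S
≡ ¬(¬(¬(¬P ∨ R) ∨ P) ∨ P) ∨ S
≡ (¬¬(¬(¬P ∨ R) ∨ P) ∧ ¬P) ∨ S
≡ ((¬(¬P ∨ R) ∨ P) ∧ ¬P) ∨ S
≡ (((¬¬P ∧ ¬R) ∨ P) ∧ ¬P) ∨ S
≡ (((P ∧ ¬R) ∨ P) ∧ ¬P) ∨ S
≡ (P ∨ P ∨ S) ∧ (¬R ∨ P ∨ S) ∧ (¬P ∨ S)
≡ (P ∨ S) ∧ (¬P ∨ S)

(P ∨ S) ∧ (¬P ∨ S)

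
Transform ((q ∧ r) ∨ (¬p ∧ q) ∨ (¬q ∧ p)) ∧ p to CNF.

((q ∧ r) ∨ (¬p ∧ q) ∨ (¬q ∧ p)) ∧ p
⇔ (q ∨ ¬p ∨ ¬q) ∧ (q ∨ ¬p ∨ p) ∧ (q ∨ q ∨ ¬q) ∧ (q ∨ q ∨ p) ∧ (r ∨ ¬p ∨ ¬q) ∧ (r ∨ ¬p ∨ p) ∧ (r ∨ q ∨ ¬q) ∧ (r ∨ q ∨ p) ∧ p
⇔ (r ∨ ¬p ∨ ¬q) ∧ p

(r ∨ ¬p ∨ ¬q) ∧ p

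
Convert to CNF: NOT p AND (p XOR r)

NOT p AND (p OR r)

NOT p AND (p XOR r)
⇔ NOT p AND (p OR r) AND NOT (p AND r)   (expand XOR)
⇔ NOT p AND (p OR r) AND (NOT p OR NOT r)   (De Morgan)
⇔ NOT p AND (p OR r)   (simplify)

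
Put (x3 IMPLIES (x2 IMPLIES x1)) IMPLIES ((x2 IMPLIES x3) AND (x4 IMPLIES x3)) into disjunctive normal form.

(NOT x2 AND NOT x4) OR x3

(x3 IMPLIES (x2 IMPLIES x1)) IMPLIES ((x2 IMPLIES x3) AND (x4 IMPLIES x3))
⇔ NOT (x3 IMPLIES (x2 IMPLIES x1)) OR ((x2 IMPLIES x3) AND (x4 IMPLIES x3))   — eliminate IMPLIES
⇔ NOT (NOT x3 OR (x2 IMPLIES x1)) OR ((x2 IMPLIES x3) AND (x4 IMPLIES x3))   — eliminate IMPLIES
⇔ NOT (NOT x3 OR NOT x2 OR x1) OR ((x2 IMPLIES x3) AND (x4 IMPLIES x3))   — eliminate IMPLIES
⇔ NOT (NOT x3 OR NOT x2 OR x1) OR ((NOT x2 OR x3) AND (x4 IMPLIES x3))   — eliminate IMPLIES
⇔ NOT (NOT x3 OR NOT x2 OR x1) OR ((NOT x2 OR x3) AND (NOT x4 OR x3))   — eliminate IMPLIES
⇔ (NOT NOT x3 AND NOT NOT x2 AND NOT x1) OR ((NOT x2 OR x3) AND (NOT x4 OR x3))   — De Morgan
⇔ (x3 AND NOT NOT x2 AND NOT x1) OR ((NOT x2 OR x3) AND (NOT x4 OR x3))   — double negation
⇔ (x3 AND x2 AND NOT x1) OR ((NOT x2 OR x3) AND (NOT x4 OR x3))   — double negation
⇔ (x3 AND x2 AND NOT x1) OR (NOT x2 AND NOT x4) OR (NOT x2 AND x3) OR (x3 AND NOT x4) OR (x3 AND x3)   — distribute AND over OR
⇔ (NOT x2 AND NOT x4) OR x3   — simplify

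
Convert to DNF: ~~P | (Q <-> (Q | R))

P | (~Q & ~R) | Q

~~P | (Q <-> (Q | R))
= ~~P | ((Q -> (Q | R)) & ((Q | R) -> Q))   [eliminate <->]
= ~~P | ((~Q | Q | R) & ((Q | R) -> Q))   [eliminate ->]
= ~~P | ((~Q | Q | R) & (~(Q | R) | Q))   [eliminate ->]
= P | ((~Q | Q | R) & (~(Q | R) | Q))   [double negation]
= P | ((~Q | Q | R) & ((~Q & ~R) | Q))   [De Morgan]
= P | (~Q & ~Q & ~R) | (~Q & Q) | (Q & ~Q & ~R) | (Q & Q) | (R & ~Q & ~R) | (R & Q)   [distribute & over |]
= P | (~Q & ~R) | Q   [simplify]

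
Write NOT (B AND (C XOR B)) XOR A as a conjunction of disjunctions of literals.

(NOT B OR C OR A) AND (B OR NOT A) AND (NOT C OR NOT B OR NOT A)

NOT (B AND (C XOR B)) XOR A
≡ (NOT (B AND (C XOR B)) OR A) AND NOT (NOT (B AND (C XOR B)) AND A)   (expand XOR)
≡ (NOT (B AND (C OR B) AND NOT (C AND B)) OR A) AND NOT (NOT (B AND (C XOR B)) AND A)   (expand XOR)
≡ (NOT (B AND (C OR B) AND NOT (C AND B)) OR A) AND NOT (NOT (B AND (C OR B) AND NOT (C AND B)) AND A)   (expand XOR)
≡ (NOT B OR NOT (C OR B) OR NOT NOT (C AND B) OR A) AND NOT (NOT (B AND (C OR B) AND NOT (C AND B)) AND A)   (De Morgan)
≡ (NOT B OR (NOT C AND NOT B) OR NOT NOT (C AND B) OR A) AND NOT (NOT (B AND (C OR B) AND NOT (C AND B)) AND A)   (De Morgan)
≡ (NOT B OR (NOT C AND NOT B) OR (C AND B) OR A) AND NOT (NOT (B AND (C OR B) AND NOT (C AND B)) AND A)   (double negation)
≡ (NOT B OR (NOT C AND NOT B) OR (C AND B) OR A) AND (NOT NOT (B AND (C OR B) AND NOT (C AND B)) OR NOT A)   (De Morgan)
≡ (NOT B OR (NOT C AND NOT B) OR (C AND B) OR A) AND ((B AND (C OR B) AND NOT (C AND B)) OR NOT A)   (double negation)
≡ (NOT B OR (NOT C AND NOT B) OR (C AND B) OR A) AND ((B AND (C OR B) AND (NOT C OR NOT B)) OR NOT A)   (De Morgan)
≡ (NOT B OR NOT C OR C OR A) AND (NOT B OR NOT C OR B OR A) AND (NOT B OR NOT B OR C OR A) AND (NOT B OR NOT B OR B OR A) AND (B OR NOT A) AND (C OR B OR NOT A) AND (NOT C OR NOT B OR NOT A)   (distribute OR over AND)
≡ (NOT B OR C OR A) AND (B OR NOT A) AND (NOT C OR NOT B OR NOT A)   (simplify)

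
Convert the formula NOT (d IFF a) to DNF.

NOT (d IFF a)
≡ NOT ((d IMPLIES a) AND (a IMPLIES d))   [eliminate IFF]
≡ NOT ((NOT d OR a) AND (a IMPLIES d))   [eliminate IMPLIES]
≡ NOT ((NOT d OR a) AND (NOT a OR d))   [eliminate IMPLIES]
≡ NOT (NOT d OR a) OR NOT (NOT a OR d)   [De Morgan]
≡ (NOT NOT d AND NOT a) OR NOT (NOT a OR d)   [De Morgan]
≡ (d AND NOT a) OR NOT (NOT a OR d)   [double negation]
≡ (d AND NOT a) OR (NOT NOT a AND NOT d)   [De Morgan]
≡ (d AND NOT a) OR (a AND NOT d)   [double negation]

(d AND NOT a) OR (a AND NOT d)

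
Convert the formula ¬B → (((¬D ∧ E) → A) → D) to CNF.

(B ∨ E ∨ D) ∧ (B ∨ ¬A ∨ D)

¬B → (((¬D ∧ E) → A) → D)
≡ ¬¬B ∨ (((¬D ∧ E) → A) → D)   [eliminate →]
≡ ¬¬B ∨ ¬((¬D ∧ E) → A) ∨ D   [eliminate →]
≡ ¬¬B ∨ ¬(¬(¬D ∧ E) ∨ A) ∨ D   [eliminate →]
≡ B ∨ ¬(¬(¬D ∧ E) ∨ A) ∨ D   [double negation]
≡ B ∨ (¬¬(¬D ∧ E) ∧ ¬A) ∨ D   [De Morgan]
≡ B ∨ (¬D ∧ E ∧ ¬A) ∨ D   [double negation]
≡ (B ∨ ¬D ∨ D) ∧ (B ∨ E ∨ D) ∧ (B ∨ ¬A ∨ D)   [distribute ∨ over ∧]
≡ (B ∨ E ∨ D) ∧ (B ∨ ¬A ∨ D)   [simplify]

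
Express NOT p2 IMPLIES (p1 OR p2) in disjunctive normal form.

p2 OR p1

NOT p2 IMPLIES (p1 OR p2)
≡ NOT NOT p2 OR p1 OR p2   — eliminate IMPLIES
≡ p2 OR p1 OR p2   — double negation
≡ p2 OR p1   — simplify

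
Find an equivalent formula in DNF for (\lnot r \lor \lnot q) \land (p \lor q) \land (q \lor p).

(\lnot r \lor \lnot q) \land (p \lor q) \land (q \lor p)
= (\lnot r \land p \land q) \lor (\lnot r \land p \land p) \lor (\lnot r \land q \land q) \lor (\lnot r \land q \land p) \lor (\lnot q \land p \land q) \lor (\lnot q \land p \land p) \lor (\lnot q \land q \land q) \lor (\lnot q \land q \land p)   — distribute \land over \lor
= (\lnot r \land p) \lor (\lnot r \land q) \lor (\lnot q \land p)   — simplify

(\lnot r \land p) \lor (\lnot r \land q) \lor (\lnot q \land p)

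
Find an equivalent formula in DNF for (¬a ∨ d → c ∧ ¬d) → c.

¬a ∧ ¬c ∨ d ∨ c

(¬a ∨ d → c ∧ ¬d) → c
≡ ¬(¬a ∨ d → c ∧ ¬d) ∨ c   [eliminate →]
≡ ¬(¬(¬a ∨ d) ∨ c ∧ ¬d) ∨ c   [eliminate →]
≡ ¬¬(¬a ∨ d) ∧ ¬(c ∧ ¬d) ∨ c   [De Morgan]
≡ (¬a ∨ d) ∧ ¬(c ∧ ¬d) ∨ c   [double negation]
≡ (¬a ∨ d) ∧ (¬c ∨ ¬¬d) ∨ c   [De Morgan]
≡ (¬a ∨ d) ∧ (¬c ∨ d) ∨ c   [double negation]
≡ ¬a ∧ ¬c ∨ ¬a ∧ d ∨ d ∧ ¬c ∨ d ∧ d ∨ c   [distribute ∧ over ∨]
≡ ¬a ∧ ¬c ∨ d ∨ c   [simplify]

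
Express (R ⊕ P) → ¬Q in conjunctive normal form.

(¬R ∨ P ∨ ¬Q) ∧ (¬P ∨ R ∨ ¬Q)

(R ⊕ P) → ¬Q
≡ ¬(R ⊕ P) ∨ ¬Q   [eliminate →]
≡ ¬((R ∨ P) ∧ ¬(R ∧ P)) ∨ ¬Q   [expand ⊕]
≡ ¬(R ∨ P) ∨ ¬¬(R ∧ P) ∨ ¬Q   [De Morgan]
≡ (¬R ∧ ¬P) ∨ ¬¬(R ∧ P) ∨ ¬Q   [De Morgan]
≡ (¬R ∧ ¬P) ∨ (R ∧ P) ∨ ¬Q   [double negation]
≡ (¬R ∨ R ∨ ¬Q) ∧ (¬R ∨ P ∨ ¬Q) ∧ (¬P ∨ R ∨ ¬Q) ∧ (¬P ∨ P ∨ ¬Q)   [distribute ∨ over ∧]
≡ (¬R ∨ P ∨ ¬Q) ∧ (¬P ∨ R ∨ ¬Q)   [simplify]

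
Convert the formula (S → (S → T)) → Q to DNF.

(S → (S → T)) → Q
⇔ ¬(S → (S → T)) ∨ Q
⇔ ¬(¬S ∨ (S → T)) ∨ Q
⇔ ¬(¬S ∨ ¬S ∨ T) ∨ Q
⇔ (¬¬S ∧ ¬¬S ∧ ¬T) ∨ Q
⇔ (S ∧ ¬¬S ∧ ¬T) ∨ Q
⇔ (S ∧ S ∧ ¬T) ∨ Q
⇔ (S ∧ ¬T) ∨ Q

(S ∧ ¬T) ∨ Q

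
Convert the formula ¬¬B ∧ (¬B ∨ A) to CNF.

B ∧ (¬B ∨ A)

¬¬B ∧ (¬B ∨ A)
= B ∧ (¬B ∨ A)   [double negation]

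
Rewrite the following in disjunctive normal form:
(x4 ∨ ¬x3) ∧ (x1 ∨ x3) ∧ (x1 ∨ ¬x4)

(x4 ∧ x1) ∨ (¬x3 ∧ x1)

(x4 ∨ ¬x3) ∧ (x1 ∨ x3) ∧ (x1 ∨ ¬x4)
≡ (x4 ∧ x1 ∧ x1) ∨ (x4 ∧ x1 ∧ ¬x4) ∨ (x4 ∧ x3 ∧ x1) ∨ (x4 ∧ x3 ∧ ¬x4) ∨ (¬x3 ∧ x1 ∧ x1) ∨ (¬x3 ∧ x1 ∧ ¬x4) ∨ (¬x3 ∧ x3 ∧ x1) ∨ (¬x3 ∧ x3 ∧ ¬x4)   (distribute ∧ over ∨)
≡ (x4 ∧ x1) ∨ (¬x3 ∧ x1)   (simplify)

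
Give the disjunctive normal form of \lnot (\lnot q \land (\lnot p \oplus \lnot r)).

\lnot (\lnot q \land (\lnot p \oplus \lnot r))
= \lnot (\lnot q \land (\lnot p \land \lnot \lnot r \lor \lnot \lnot p \land \lnot r))   — expand \oplus
= \lnot \lnot q \lor \lnot (\lnot p \land \lnot \lnot r \lor \lnot \lnot p \land \lnot r)   — De Morgan
= q \lor \lnot (\lnot p \land \lnot \lnot r \lor \lnot \lnot p \land \lnot r)   — double negation
= q \lor \lnot (\lnot p \land \lnot \lnot r) \land \lnot (\lnot \lnot p \land \lnot r)   — De Morgan
= q \lor (\lnot \lnot p \lor \lnot \lnot \lnot r) \land \lnot (\lnot \lnot p \land \lnot r)   — De Morgan
= q \lor (p \lor \lnot \lnot \lnot r) \land \lnot (\lnot \lnot p \land \lnot r)   — double negation
= q \lor (p \lor \lnot r) \land \lnot (\lnot \lnot p \land \lnot r)   — double negation
= q \lor (p \lor \lnot r) \land (\lnot \lnot \lnot p \lor \lnot \lnot r)   — De Morgan
= q \lor (p \lor \lnot r) \land (\lnot p \lor \lnot \lnot r)   — double negation
= q \lor (p \lor \lnot r) \land (\lnot p \lor r)   — double negation
= q \lor p \land \lnot p \lor p \land r \lor \lnot r \land \lnot p \lor \lnot r \land r   — distribute \land over \lor
= q \lor p \land r \lor \lnot r \land \lnot p   — simplify

q \lor p \land r \lor \lnot r \land \lnot p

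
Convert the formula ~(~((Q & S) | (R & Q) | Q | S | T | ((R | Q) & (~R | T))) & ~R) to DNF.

~(~((Q & S) | (R & Q) | Q | S | T | ((R | Q) & (~R | T))) & ~R)
= ~~((Q & S) | (R & Q) | Q | S | T | ((R | Q) & (~R | T))) | ~~R   [De Morgan]
= (Q & S) | (R & Q) | Q | S | T | ((R | Q) & (~R | T)) | ~~R   [double negation]
= (Q & S) | (R & Q) | Q | S | T | ((R | Q) & (~R | T)) | R   [double negation]
= (Q & S) | (R & Q) | Q | S | T | (R & ~R) | (R & T) | (Q & ~R) | (Q & T) | R   [distribute & over |]
= Q | S | T | R   [simplify]

Q | S | T | R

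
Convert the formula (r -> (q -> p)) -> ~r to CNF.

(r -> (q -> p)) -> ~r
= ~(r -> (q -> p)) | ~r   [eliminate ->]
= ~(~r | (q -> p)) | ~r   [eliminate ->]
= ~(~r | ~q | p) | ~r   [eliminate ->]
= (~~r & ~~q & ~p) | ~r   [De Morgan]
= (r & ~~q & ~p) | ~r   [double negation]
= (r & q & ~p) | ~r   [double negation]
= (r | ~r) & (q | ~r) & (~p | ~r)   [distribute | over &]
= (q | ~r) & (~p | ~r)   [simplify]

(q | ~r) & (~p | ~r)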